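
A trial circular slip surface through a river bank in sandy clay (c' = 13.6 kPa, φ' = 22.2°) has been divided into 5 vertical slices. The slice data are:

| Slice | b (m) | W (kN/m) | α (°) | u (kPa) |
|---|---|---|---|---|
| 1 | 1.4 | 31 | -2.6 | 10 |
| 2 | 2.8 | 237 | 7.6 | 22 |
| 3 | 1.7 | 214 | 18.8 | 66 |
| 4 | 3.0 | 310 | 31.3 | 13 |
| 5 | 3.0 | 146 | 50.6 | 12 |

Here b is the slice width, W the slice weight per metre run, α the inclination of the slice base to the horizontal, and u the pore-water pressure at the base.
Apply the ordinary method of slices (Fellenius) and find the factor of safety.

Ordinary method of slices: FS = Σ[c'·Δl_i + (W_i cosα_i − u_i·Δl_i)·tanφ'] / Σ W_i sinα_i, with Δl_i = b_i / cosα_i.
Slice 1: Δl = 1.4/cos(-2.6°) = 1.401 m; N'_1 = 31·cos(-2.6°) − 10·1.401 = 17.0; c'Δl = 19.06; W sinα = -1.4
Slice 2: Δl = 2.8/cos7.6° = 2.825 m; N'_2 = 237·cos7.6° − 22·2.825 = 172.8; c'Δl = 38.42; W sinα = 31.3
Slice 3: Δl = 1.7/cos18.8° = 1.796 m; N'_3 = 214·cos18.8° − 66·1.796 = 84.1; c'Δl = 24.42; W sinα = 69.0
Slice 4: Δl = 3.0/cos31.3° = 3.511 m; N'_4 = 310·cos31.3° − 13·3.511 = 219.2; c'Δl = 47.75; W sinα = 161.1
Slice 5: Δl = 3.0/cos50.6° = 4.726 m; N'_5 = 146·cos50.6° − 12·4.726 = 36.0; c'Δl = 64.28; W sinα = 112.8
Σc'Δl = 193.9 kN/m; ΣN' = 529.0 kN/m; ΣW sinα = 372.8 kN/m
Resisting = 193.9 + 529.0·tan22.2° = 193.9 + 215.9 = 409.8 kN/m
FS = 409.8 / 372.8 = 1.099

FS = 1.10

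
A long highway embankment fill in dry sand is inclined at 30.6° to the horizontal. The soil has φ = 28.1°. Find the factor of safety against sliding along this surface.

FS = 0.90

For a dry cohesionless infinite slope the factor of safety is FS = tanφ / tanβ.
FS = tan28.1° / tan30.6° = 0.5340 / 0.5914 = 0.903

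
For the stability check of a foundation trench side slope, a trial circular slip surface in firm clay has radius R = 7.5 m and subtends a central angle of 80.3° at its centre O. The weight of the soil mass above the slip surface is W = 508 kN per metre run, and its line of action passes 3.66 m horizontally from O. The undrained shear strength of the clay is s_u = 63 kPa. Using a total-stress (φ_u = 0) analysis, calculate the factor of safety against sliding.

Taking moments about the centre O, the resisting moment is provided by the undrained shear strength acting along the arc:
Arc length L_a = R·θ = 7.5·(80.3°·π/180) = 7.5·1.4015 = 10.51 m
M_R = s_u·L_a·R = 63·10.51·7.5 = 4966.6 kN·m/m
M_D = W·d = 508·3.66 = 1859.3 kN·m/m
FS = M_R / M_D = 4966.6 / 1859.3 = 2.671

FS = 2.67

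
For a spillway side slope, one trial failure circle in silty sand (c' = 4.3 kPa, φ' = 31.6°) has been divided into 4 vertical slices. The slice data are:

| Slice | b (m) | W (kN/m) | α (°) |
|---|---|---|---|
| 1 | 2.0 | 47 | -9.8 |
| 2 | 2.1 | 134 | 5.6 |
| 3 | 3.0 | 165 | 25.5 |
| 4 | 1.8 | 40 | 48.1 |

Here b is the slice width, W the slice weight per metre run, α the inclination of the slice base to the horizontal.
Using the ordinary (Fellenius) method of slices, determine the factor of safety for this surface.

Ordinary method of slices: FS = Σ[c'·Δl_i + (W_i cosα_i)·tanφ'] / Σ W_i sinα_i, with Δl_i = b_i / cosα_i.
Slice 1: Δl = 2.0/cos(-9.8°) = 2.030 m; N'_1 = 47·cos(-9.8°) = 46.3; c'Δl = 8.73; W sinα = -8.0
Slice 2: Δl = 2.1/cos5.6° = 2.110 m; N'_2 = 134·cos5.6° = 133.4; c'Δl = 9.07; W sinα = 13.1
Slice 3: Δl = 3.0/cos25.5° = 3.324 m; N'_3 = 165·cos25.5° = 148.9; c'Δl = 14.29; W sinα = 71.0
Slice 4: Δl = 1.8/cos48.1° = 2.695 m; N'_4 = 40·cos48.1° = 26.7; c'Δl = 11.59; W sinα = 29.8
Σc'Δl = 43.7 kN/m; ΣN' = 355.3 kN/m; ΣW sinα = 105.9 kN/m
Resisting = 43.7 + 355.3·tan31.6° = 43.7 + 218.6 = 262.3 kN/m
FS = 262.3 / 105.9 = 2.477

FS = 2.48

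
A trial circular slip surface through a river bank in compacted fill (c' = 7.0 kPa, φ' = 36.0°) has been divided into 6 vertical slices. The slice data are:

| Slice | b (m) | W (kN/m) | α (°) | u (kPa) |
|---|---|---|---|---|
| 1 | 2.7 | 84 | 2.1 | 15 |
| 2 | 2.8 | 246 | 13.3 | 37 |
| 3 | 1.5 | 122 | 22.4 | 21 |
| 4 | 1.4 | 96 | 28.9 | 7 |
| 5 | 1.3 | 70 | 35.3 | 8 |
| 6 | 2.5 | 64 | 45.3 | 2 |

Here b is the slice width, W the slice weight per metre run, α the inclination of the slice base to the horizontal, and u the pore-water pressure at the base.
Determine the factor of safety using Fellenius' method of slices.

Ordinary method of slices: FS = Σ[c'·Δl_i + (W_i cosα_i − u_i·Δl_i)·tanφ'] / Σ W_i sinα_i, with Δl_i = b_i / cosα_i.
Slice 1: Δl = 2.7/cos2.1° = 2.702 m; N'_1 = 84·cos2.1° − 15·2.702 = 43.4; c'Δl = 18.91; W sinα = 3.1
Slice 2: Δl = 2.8/cos13.3° = 2.877 m; N'_2 = 246·cos13.3° − 37·2.877 = 132.9; c'Δl = 20.14; W sinα = 56.6
Slice 3: Δl = 1.5/cos22.4° = 1.622 m; N'_3 = 122·cos22.4° − 21·1.622 = 78.7; c'Δl = 11.36; W sinα = 46.5
Slice 4: Δl = 1.4/cos28.9° = 1.599 m; N'_4 = 96·cos28.9° − 7·1.599 = 72.9; c'Δl = 11.19; W sinα = 46.4
Slice 5: Δl = 1.3/cos35.3° = 1.593 m; N'_5 = 70·cos35.3° − 8·1.593 = 44.4; c'Δl = 11.15; W sinα = 40.5
Slice 6: Δl = 2.5/cos45.3° = 3.554 m; N'_6 = 64·cos45.3° − 2·3.554 = 37.9; c'Δl = 24.88; W sinα = 45.5
Σc'Δl = 97.6 kN/m; ΣN' = 410.2 kN/m; ΣW sinα = 238.5 kN/m
Resisting = 97.6 + 410.2·tan36.0° = 97.6 + 298.1 = 395.7 kN/m
FS = 395.7 / 238.5 = 1.659

FS = 1.66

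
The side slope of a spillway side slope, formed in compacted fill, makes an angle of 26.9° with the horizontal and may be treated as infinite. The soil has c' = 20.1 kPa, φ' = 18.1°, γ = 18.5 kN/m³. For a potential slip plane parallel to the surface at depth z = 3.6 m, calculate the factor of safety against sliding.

FS = 1.39

For an infinite slope with a slip plane parallel to the surface (no pore pressure): FS = [c' + γz cos²β tanφ'] / [γz sinβ cosβ].
γz = 18.5·3.6 = 66.60 kN/m²
Numerator = 20.1 + 66.60·cos²26.9°·tan18.1° = 20.1 + 66.60·0.7953·0.3269 = 37.412 kPa
Denominator = 66.60·sin26.9°·cos26.9° = 66.60·0.4524·0.8918 = 26.872 kPa
FS = 37.412 / 26.872 = 1.392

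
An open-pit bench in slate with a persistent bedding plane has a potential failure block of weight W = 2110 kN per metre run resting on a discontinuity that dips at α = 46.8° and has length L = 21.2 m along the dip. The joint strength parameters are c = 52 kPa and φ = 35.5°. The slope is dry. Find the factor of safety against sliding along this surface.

Resolving the block weight along and normal to the plane and applying the Mohr–Coulomb strength on the joint:
N' = W cosα = 2110·cos46.8° = 1444.4 kN/m
Driving force T = W sinα = 2110·sin46.8° = 1538.1 kN/m
Resisting force R = c·L + N'·tanφ = 52·21.2 + 1444.4·tan35.5° = 1102.4 + 1030.3 = 2132.7 kN/m
FS = R / T = 2132.7 / 1538.1 = 1.387

FS = 1.39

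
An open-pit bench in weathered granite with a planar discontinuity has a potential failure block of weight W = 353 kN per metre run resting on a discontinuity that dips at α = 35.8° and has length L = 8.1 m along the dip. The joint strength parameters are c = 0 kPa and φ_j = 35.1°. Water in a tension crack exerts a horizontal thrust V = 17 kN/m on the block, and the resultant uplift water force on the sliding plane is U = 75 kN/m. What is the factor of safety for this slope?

FS = 0.64

Resolving the block weight along and normal to the plane and applying the Mohr–Coulomb strength on the joint:
N' = W cosα − U − V sinα = 353·cos35.8° − 75 − 17·sin35.8° = 201.4 kN/m
Driving force T = W sinα + V cosα = 353·sin35.8° + 17·cos35.8° = 220.3 kN/m
Resisting force R = c·L + N'·tanφ_j = 0·8.1 + 201.4·tan35.1° = 0.0 + 141.5 = 141.5 kN/m
FS = R / T = 141.5 / 220.3 = 0.642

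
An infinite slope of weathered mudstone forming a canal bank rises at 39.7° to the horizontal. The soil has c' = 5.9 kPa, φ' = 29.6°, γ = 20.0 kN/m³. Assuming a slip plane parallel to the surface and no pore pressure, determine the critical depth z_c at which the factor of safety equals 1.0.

Setting FS = 1.00 in FS = [c' + γz cos²β tanφ'] / [γz sinβ cosβ] and solving for z:
z = c' / [γ cosβ (FS·sinβ − cosβ·tanφ')]
  = 5.9 / [20.0·cos39.7°·(1.00·sin39.7° − cos39.7°·tan29.6°)]
  = 5.9 / [20.0·0.7694·(1.00·0.6388 − 0.7694·0.5681)]
  = 5.9 / 3.1036 = 1.901 m

z_c = 1.90 m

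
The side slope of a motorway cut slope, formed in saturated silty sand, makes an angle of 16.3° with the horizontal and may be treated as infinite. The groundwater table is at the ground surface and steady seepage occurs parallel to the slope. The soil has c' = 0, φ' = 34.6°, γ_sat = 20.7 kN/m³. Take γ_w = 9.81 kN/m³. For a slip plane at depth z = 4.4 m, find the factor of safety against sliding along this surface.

FS = 1.24

With seepage parallel to the slope and the water table at the surface, the effective normal stress on the slip plane uses the buoyant unit weight γ' = γ_sat − γ_w while the driving shear stress uses γ_sat:
FS = [c' + γ' z cos²β tanφ'] / [γ_sat z sinβ cosβ]
(For c' = 0 this reduces to FS = (γ'/γ_sat)·tanφ'/tanβ.)
γ' = 20.7 − 9.81 = 10.89 kN/m³
Numerator = 0.0 + 10.89·4.4·cos²16.3°·tan34.6° = 0.0 + 10.89·4.4·0.9212·0.6899 = 30.451 kPa
Denominator = 20.7·4.4·sin16.3°·cos16.3° = 20.7·4.4·0.2807·0.9598 = 24.536 kPa
FS = 30.451 / 24.536 = 1.241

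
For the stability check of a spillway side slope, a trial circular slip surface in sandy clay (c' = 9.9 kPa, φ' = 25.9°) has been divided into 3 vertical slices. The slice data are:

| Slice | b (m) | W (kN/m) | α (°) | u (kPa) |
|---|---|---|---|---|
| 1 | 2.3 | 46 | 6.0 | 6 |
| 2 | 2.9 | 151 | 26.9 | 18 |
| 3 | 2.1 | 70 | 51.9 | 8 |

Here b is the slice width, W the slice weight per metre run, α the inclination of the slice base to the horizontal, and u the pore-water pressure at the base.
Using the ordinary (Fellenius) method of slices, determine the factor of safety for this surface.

Ordinary method of slices: FS = Σ[c'·Δl_i + (W_i cosα_i − u_i·Δl_i)·tanφ'] / Σ W_i sinα_i, with Δl_i = b_i / cosα_i.
Slice 1: Δl = 2.3/cos6.0° = 2.313 m; N'_1 = 46·cos6.0° − 6·2.313 = 31.9; c'Δl = 22.90; W sinα = 4.8
Slice 2: Δl = 2.9/cos26.9° = 3.252 m; N'_2 = 151·cos26.9° − 18·3.252 = 76.1; c'Δl = 32.19; W sinα = 68.3
Slice 3: Δl = 2.1/cos51.9° = 3.403 m; N'_3 = 70·cos51.9° − 8·3.403 = 16.0; c'Δl = 33.69; W sinα = 55.1
Σc'Δl = 88.8 kN/m; ΣN' = 124.0 kN/m; ΣW sinα = 128.2 kN/m
Resisting = 88.8 + 124.0·tan25.9° = 88.8 + 60.2 = 149.0 kN/m
FS = 149.0 / 128.2 = 1.162

FS = 1.16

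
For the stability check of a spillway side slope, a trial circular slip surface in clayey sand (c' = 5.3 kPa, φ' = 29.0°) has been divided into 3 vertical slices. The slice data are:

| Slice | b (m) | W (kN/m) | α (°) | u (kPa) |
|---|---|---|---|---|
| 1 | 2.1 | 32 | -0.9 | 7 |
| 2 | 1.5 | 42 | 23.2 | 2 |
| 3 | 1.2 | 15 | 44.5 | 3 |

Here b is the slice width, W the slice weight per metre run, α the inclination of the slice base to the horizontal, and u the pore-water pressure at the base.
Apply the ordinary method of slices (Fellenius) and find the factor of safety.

Ordinary method of slices: FS = Σ[c'·Δl_i + (W_i cosα_i − u_i·Δl_i)·tanφ'] / Σ W_i sinα_i, with Δl_i = b_i / cosα_i.
Slice 1: Δl = 2.1/cos(-0.9°) = 2.100 m; N'_1 = 32·cos(-0.9°) − 7·2.100 = 17.3; c'Δl = 11.13; W sinα = -0.5
Slice 2: Δl = 1.5/cos23.2° = 1.632 m; N'_2 = 42·cos23.2° − 2·1.632 = 35.3; c'Δl = 8.65; W sinα = 16.5
Slice 3: Δl = 1.2/cos44.5° = 1.682 m; N'_3 = 15·cos44.5° − 3·1.682 = 5.7; c'Δl = 8.92; W sinα = 10.5
Σc'Δl = 28.7 kN/m; ΣN' = 58.3 kN/m; ΣW sinα = 26.6 kN/m
Resisting = 28.7 + 58.3·tan29.0° = 28.7 + 32.3 = 61.0 kN/m
FS = 61.0 / 26.6 = 2.297

FS = 2.30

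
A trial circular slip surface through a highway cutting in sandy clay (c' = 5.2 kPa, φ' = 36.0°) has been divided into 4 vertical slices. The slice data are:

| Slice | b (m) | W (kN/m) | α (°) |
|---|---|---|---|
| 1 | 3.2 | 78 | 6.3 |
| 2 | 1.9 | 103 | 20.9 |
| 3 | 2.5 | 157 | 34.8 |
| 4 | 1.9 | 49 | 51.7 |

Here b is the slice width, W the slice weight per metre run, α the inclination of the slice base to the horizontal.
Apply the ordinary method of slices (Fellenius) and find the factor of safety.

FS = 1.74

Ordinary method of slices: FS = Σ[c'·Δl_i + (W_i cosα_i)·tanφ'] / Σ W_i sinα_i, with Δl_i = b_i / cosα_i.
Slice 1: Δl = 3.2/cos6.3° = 3.219 m; N'_1 = 78·cos6.3° = 77.5; c'Δl = 16.74; W sinα = 8.6
Slice 2: Δl = 1.9/cos20.9° = 2.034 m; N'_2 = 103·cos20.9° = 96.2; c'Δl = 10.58; W sinα = 36.7
Slice 3: Δl = 2.5/cos34.8° = 3.045 m; N'_3 = 157·cos34.8° = 128.9; c'Δl = 15.83; W sinα = 89.6
Slice 4: Δl = 1.9/cos51.7° = 3.066 m; N'_4 = 49·cos51.7° = 30.4; c'Δl = 15.94; W sinα = 38.5
Σc'Δl = 59.1 kN/m; ΣN' = 333.0 kN/m; ΣW sinα = 173.4 kN/m
Resisting = 59.1 + 333.0·tan36.0° = 59.1 + 242.0 = 301.1 kN/m
FS = 301.1 / 173.4 = 1.737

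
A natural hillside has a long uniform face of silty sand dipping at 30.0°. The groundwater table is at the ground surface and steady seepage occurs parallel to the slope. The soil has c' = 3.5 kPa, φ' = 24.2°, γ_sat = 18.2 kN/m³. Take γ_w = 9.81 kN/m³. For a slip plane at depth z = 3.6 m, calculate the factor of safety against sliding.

With seepage parallel to the slope and the water table at the surface, the effective normal stress on the slip plane uses the buoyant unit weight γ' = γ_sat − γ_w while the driving shear stress uses γ_sat:
FS = [c' + γ' z cos²β tanφ'] / [γ_sat z sinβ cosβ]
γ' = 18.2 − 9.81 = 8.39 kN/m³
Numerator = 3.5 + 8.39·3.6·cos²30.0°·tan24.2° = 3.5 + 8.39·3.6·0.7500·0.4494 = 13.681 kPa
Denominator = 18.2·3.6·sin30.0°·cos30.0° = 18.2·3.6·0.5000·0.8660 = 28.371 kPa
FS = 13.681 / 28.371 = 0.482

FS = 0.48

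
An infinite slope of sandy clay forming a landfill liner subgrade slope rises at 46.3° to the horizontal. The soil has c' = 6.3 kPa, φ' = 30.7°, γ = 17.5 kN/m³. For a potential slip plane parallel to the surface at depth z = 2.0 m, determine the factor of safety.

For an infinite slope with a slip plane parallel to the surface (no pore pressure): FS = [c' + γz cos²β tanφ'] / [γz sinβ cosβ].
γz = 17.5·2.0 = 35.00 kN/m²
Numerator = 6.3 + 35.00·cos²46.3°·tan30.7° = 6.3 + 35.00·0.4773·0.5938 = 16.219 kPa
Denominator = 35.00·sin46.3°·cos46.3° = 35.00·0.7230·0.6909 = 17.482 kPa
FS = 16.219 / 17.482 = 0.928

FS = 0.93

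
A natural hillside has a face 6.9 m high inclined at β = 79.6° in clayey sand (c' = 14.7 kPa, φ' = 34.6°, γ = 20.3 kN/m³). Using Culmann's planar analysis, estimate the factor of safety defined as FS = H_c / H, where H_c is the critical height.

FS = 1.16

H_c = (4c'/γ) · sinβ cosφ' / [1 − cos(β − φ')]
    = (4·14.7/20.3) · sin79.6°·cos34.6° / [1 − cos45.0°]
    = 2.897 · 0.8096 / 0.2929 = 8.01 m
FS = H_c / H = 8.01 / 6.9 = 1.160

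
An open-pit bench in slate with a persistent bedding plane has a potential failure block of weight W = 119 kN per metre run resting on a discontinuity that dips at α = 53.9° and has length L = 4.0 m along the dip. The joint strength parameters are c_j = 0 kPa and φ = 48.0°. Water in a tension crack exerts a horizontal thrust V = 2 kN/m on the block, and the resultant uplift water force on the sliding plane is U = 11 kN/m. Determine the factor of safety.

Resolving the block weight along and normal to the plane and applying the Mohr–Coulomb strength on the joint:
N' = W cosα − U − V sinα = 119·cos53.9° − 11 − 2·sin53.9° = 57.5 kN/m
Driving force T = W sinα + V cosα = 119·sin53.9° + 2·cos53.9° = 97.3 kN/m
Resisting force R = c_j·L + N'·tanφ = 0·4.0 + 57.5·tan48.0° = 0.0 + 63.9 = 63.9 kN/m
FS = R / T = 63.9 / 97.3 = 0.656

FS = 0.66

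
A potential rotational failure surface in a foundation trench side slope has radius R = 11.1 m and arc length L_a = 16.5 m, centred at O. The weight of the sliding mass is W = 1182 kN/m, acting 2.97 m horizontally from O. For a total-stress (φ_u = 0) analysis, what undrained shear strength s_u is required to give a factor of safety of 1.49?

s_u = 28.6 kPa

FS = s_u·L_a·R / (W·d), so s_u = FS·W·d / (L_a·R).
s_u = 1.49·1182·2.97 / (16.50·11.1) = 5230.7 / 183.15 = 28.56 kPa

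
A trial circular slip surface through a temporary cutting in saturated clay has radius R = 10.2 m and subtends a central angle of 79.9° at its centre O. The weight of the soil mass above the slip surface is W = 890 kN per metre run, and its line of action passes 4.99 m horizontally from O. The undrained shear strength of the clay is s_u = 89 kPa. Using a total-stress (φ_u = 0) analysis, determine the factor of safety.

FS = 2.91

Taking moments about the centre O, the resisting moment is provided by the undrained shear strength acting along the arc:
Arc length L_a = R·θ = 10.2·(79.9°·π/180) = 10.2·1.3945 = 14.22 m
M_R = s_u·L_a·R = 89·14.22·10.2 = 12912.6 kN·m/m
M_D = W·d = 890·4.99 = 4441.1 kN·m/m
FS = M_R / M_D = 12912.6 / 4441.1 = 2.908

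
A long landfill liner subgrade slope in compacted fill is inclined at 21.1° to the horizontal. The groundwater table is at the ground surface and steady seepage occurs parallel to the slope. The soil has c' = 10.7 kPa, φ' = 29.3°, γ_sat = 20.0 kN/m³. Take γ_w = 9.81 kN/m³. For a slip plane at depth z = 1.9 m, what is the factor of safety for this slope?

With seepage parallel to the slope and the water table at the surface, the effective normal stress on the slip plane uses the buoyant unit weight γ' = γ_sat − γ_w while the driving shear stress uses γ_sat:
FS = [c' + γ' z cos²β tanφ'] / [γ_sat z sinβ cosβ]
γ' = 20.0 − 9.81 = 10.19 kN/m³
Numerator = 10.7 + 10.19·1.9·cos²21.1°·tan29.3° = 10.7 + 10.19·1.9·0.8704·0.5612 = 20.157 kPa
Denominator = 20.0·1.9·sin21.1°·cos21.1° = 20.0·1.9·0.3600·0.9330 = 12.763 kPa
FS = 20.157 / 12.763 = 1.579

FS = 1.58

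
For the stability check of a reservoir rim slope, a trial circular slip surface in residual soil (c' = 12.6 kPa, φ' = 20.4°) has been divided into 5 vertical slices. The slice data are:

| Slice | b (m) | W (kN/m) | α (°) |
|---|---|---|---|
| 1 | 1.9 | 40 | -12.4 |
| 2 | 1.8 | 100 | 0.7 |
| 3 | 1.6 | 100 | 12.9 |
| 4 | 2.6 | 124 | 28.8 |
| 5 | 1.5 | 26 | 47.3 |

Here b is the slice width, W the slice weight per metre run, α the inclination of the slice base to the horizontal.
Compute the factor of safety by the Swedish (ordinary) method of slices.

Ordinary method of slices: FS = Σ[c'·Δl_i + (W_i cosα_i)·tanφ'] / Σ W_i sinα_i, with Δl_i = b_i / cosα_i.
Slice 1: Δl = 1.9/cos(-12.4°) = 1.945 m; N'_1 = 40·cos(-12.4°) = 39.1; c'Δl = 24.51; W sinα = -8.6
Slice 2: Δl = 1.8/cos0.7° = 1.800 m; N'_2 = 100·cos0.7° = 100.0; c'Δl = 22.68; W sinα = 1.2
Slice 3: Δl = 1.6/cos12.9° = 1.641 m; N'_3 = 100·cos12.9° = 97.5; c'Δl = 20.68; W sinα = 22.3
Slice 4: Δl = 2.6/cos28.8° = 2.967 m; N'_4 = 124·cos28.8° = 108.7; c'Δl = 37.38; W sinα = 59.7
Slice 5: Δl = 1.5/cos47.3° = 2.212 m; N'_5 = 26·cos47.3° = 17.6; c'Δl = 27.87; W sinα = 19.1
Σc'Δl = 133.1 kN/m; ΣN' = 362.8 kN/m; ΣW sinα = 93.8 kN/m
Resisting = 133.1 + 362.8·tan20.4° = 133.1 + 134.9 = 268.1 kN/m
FS = 268.1 / 93.8 = 2.858

FS = 2.86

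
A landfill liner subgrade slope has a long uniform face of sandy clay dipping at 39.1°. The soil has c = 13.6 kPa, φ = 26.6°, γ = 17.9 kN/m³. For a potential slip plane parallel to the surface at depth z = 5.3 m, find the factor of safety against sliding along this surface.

For an infinite slope with a slip plane parallel to the surface (no pore pressure): FS = [c + γz cos²β tanφ] / [γz sinβ cosβ].
γz = 17.9·5.3 = 94.87 kN/m²
Numerator = 13.6 + 94.87·cos²39.1°·tan26.6° = 13.6 + 94.87·0.6022·0.5008 = 42.211 kPa
Denominator = 94.87·sin39.1°·cos39.1° = 94.87·0.6307·0.7760 = 46.433 kPa
FS = 42.211 / 46.433 = 0.909

FS = 0.91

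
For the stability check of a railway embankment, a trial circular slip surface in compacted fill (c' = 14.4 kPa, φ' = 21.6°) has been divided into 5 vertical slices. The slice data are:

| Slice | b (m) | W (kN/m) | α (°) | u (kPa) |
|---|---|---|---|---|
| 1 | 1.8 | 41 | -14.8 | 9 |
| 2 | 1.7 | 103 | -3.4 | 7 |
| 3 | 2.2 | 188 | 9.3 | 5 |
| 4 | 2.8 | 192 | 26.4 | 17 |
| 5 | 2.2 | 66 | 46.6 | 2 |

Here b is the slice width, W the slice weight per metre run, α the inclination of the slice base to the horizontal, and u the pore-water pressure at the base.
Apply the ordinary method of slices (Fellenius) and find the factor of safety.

FS = 2.39

Ordinary method of slices: FS = Σ[c'·Δl_i + (W_i cosα_i − u_i·Δl_i)·tanφ'] / Σ W_i sinα_i, with Δl_i = b_i / cosα_i.
Slice 1: Δl = 1.8/cos(-14.8°) = 1.862 m; N'_1 = 41·cos(-14.8°) − 9·1.862 = 22.9; c'Δl = 26.81; W sinα = -10.5
Slice 2: Δl = 1.7/cos(-3.4°) = 1.703 m; N'_2 = 103·cos(-3.4°) − 7·1.703 = 90.9; c'Δl = 24.52; W sinα = -6.1
Slice 3: Δl = 2.2/cos9.3° = 2.229 m; N'_3 = 188·cos9.3° − 5·2.229 = 174.4; c'Δl = 32.10; W sinα = 30.4
Slice 4: Δl = 2.8/cos26.4° = 3.126 m; N'_4 = 192·cos26.4° − 17·3.126 = 118.8; c'Δl = 45.01; W sinα = 85.4
Slice 5: Δl = 2.2/cos46.6° = 3.202 m; N'_5 = 66·cos46.6° − 2·3.202 = 38.9; c'Δl = 46.11; W sinα = 48.0
Σc'Δl = 174.6 kN/m; ΣN' = 445.9 kN/m; ΣW sinα = 147.1 kN/m
Resisting = 174.6 + 445.9·tan21.6° = 174.6 + 176.6 = 351.1 kN/m
FS = 351.1 / 147.1 = 2.387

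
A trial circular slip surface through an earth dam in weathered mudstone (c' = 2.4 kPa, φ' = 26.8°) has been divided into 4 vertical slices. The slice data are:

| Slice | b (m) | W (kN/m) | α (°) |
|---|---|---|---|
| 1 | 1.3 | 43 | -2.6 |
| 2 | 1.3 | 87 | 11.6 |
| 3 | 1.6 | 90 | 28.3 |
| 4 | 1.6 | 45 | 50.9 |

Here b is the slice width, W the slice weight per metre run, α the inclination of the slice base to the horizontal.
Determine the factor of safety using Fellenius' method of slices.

FS = 1.46

Ordinary method of slices: FS = Σ[c'·Δl_i + (W_i cosα_i)·tanφ'] / Σ W_i sinα_i, with Δl_i = b_i / cosα_i.
Slice 1: Δl = 1.3/cos(-2.6°) = 1.301 m; N'_1 = 43·cos(-2.6°) = 43.0; c'Δl = 3.12; W sinα = -2.0
Slice 2: Δl = 1.3/cos11.6° = 1.327 m; N'_2 = 87·cos11.6° = 85.2; c'Δl = 3.19; W sinα = 17.5
Slice 3: Δl = 1.6/cos28.3° = 1.817 m; N'_3 = 90·cos28.3° = 79.2; c'Δl = 4.36; W sinα = 42.7
Slice 4: Δl = 1.6/cos50.9° = 2.537 m; N'_4 = 45·cos50.9° = 28.4; c'Δl = 6.09; W sinα = 34.9
Σc'Δl = 16.8 kN/m; ΣN' = 235.8 kN/m; ΣW sinα = 93.1 kN/m
Resisting = 16.8 + 235.8·tan26.8° = 16.8 + 119.1 = 135.9 kN/m
FS = 135.9 / 93.1 = 1.459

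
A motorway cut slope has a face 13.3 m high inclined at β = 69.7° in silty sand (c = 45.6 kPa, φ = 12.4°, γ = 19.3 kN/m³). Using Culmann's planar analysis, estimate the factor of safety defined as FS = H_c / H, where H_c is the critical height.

H_c = (4c/γ) · sinβ cosφ / [1 − cos(β − φ)]
    = (4·45.6/19.3) · sin69.7°·cos12.4° / [1 − cos57.3°]
    = 9.451 · 0.9160 / 0.4598 = 18.83 m
FS = H_c / H = 18.83 / 13.3 = 1.416

FS = 1.42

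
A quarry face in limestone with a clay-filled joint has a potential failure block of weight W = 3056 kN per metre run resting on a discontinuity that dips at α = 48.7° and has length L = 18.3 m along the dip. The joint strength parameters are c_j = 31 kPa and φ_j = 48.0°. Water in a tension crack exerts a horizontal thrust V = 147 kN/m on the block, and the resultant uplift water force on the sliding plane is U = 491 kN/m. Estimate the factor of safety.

FS = 0.89

Resolving the block weight along and normal to the plane and applying the Mohr–Coulomb strength on the joint:
N' = W cosα − U − V sinα = 3056·cos48.7° − 491 − 147·sin48.7° = 1415.5 kN/m
Driving force T = W sinα + V cosα = 3056·sin48.7° + 147·cos48.7° = 2392.9 kN/m
Resisting force R = c_j·L + N'·tanφ_j = 31·18.3 + 1415.5·tan48.0° = 567.3 + 1572.1 = 2139.4 kN/m
FS = R / T = 2139.4 / 2392.9 = 0.894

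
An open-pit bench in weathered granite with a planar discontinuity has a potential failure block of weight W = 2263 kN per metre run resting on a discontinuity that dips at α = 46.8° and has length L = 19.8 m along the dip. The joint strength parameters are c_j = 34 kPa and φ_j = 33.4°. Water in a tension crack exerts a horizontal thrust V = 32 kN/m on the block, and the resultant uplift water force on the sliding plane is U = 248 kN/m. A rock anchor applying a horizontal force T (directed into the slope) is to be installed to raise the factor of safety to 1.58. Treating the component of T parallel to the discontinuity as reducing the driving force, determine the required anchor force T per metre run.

T = 720 kN/m

Resolving forces along and normal to the sliding plane, with the horizontal anchor force T adding T·sinα to the effective normal force and T·cosα acting up the plane against the driving force:
FS = [c_jL + (W cosα − U − V sinα + T sinα) tanφ_j] / [W sinα + V cosα − T cosα]
Without the anchor: N' = 1277.8 kN/m, driving T_d = 1671.6 kN/m, resisting R = 34·19.8 + 1277.8·tan33.4° = 1515.8 kN/m, FS = 0.91.
Setting FS = 1.58 and solving for T:
1.58·(1671.6 − T cos46.8°) = 1515.8 + T sin46.8°·tan33.4°
T·(sin46.8°·tan33.4° + 1.58·cos46.8°) = 1.58·1671.6 − 1515.8
T·(0.7290·0.6594 + 1.58·0.6845) = 2641.1 − 1515.8 = 1125.3
T·1.5623 = 1125.3
T = 720.3 kN/m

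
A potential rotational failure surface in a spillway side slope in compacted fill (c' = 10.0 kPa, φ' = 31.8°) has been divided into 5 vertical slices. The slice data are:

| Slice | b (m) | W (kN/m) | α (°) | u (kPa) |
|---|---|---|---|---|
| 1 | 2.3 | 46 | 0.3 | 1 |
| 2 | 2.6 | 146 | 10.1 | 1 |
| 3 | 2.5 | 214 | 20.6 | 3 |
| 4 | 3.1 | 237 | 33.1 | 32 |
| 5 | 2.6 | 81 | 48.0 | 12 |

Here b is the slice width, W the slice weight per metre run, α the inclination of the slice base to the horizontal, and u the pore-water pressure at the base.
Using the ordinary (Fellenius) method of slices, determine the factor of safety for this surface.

FS = 1.51

Ordinary method of slices: FS = Σ[c'·Δl_i + (W_i cosα_i − u_i·Δl_i)·tanφ'] / Σ W_i sinα_i, with Δl_i = b_i / cosα_i.
Slice 1: Δl = 2.3/cos0.3° = 2.300 m; N'_1 = 46·cos0.3° − 1·2.300 = 43.7; c'Δl = 23.00; W sinα = 0.2
Slice 2: Δl = 2.6/cos10.1° = 2.641 m; N'_2 = 146·cos10.1° − 1·2.641 = 141.1; c'Δl = 26.41; W sinα = 25.6
Slice 3: Δl = 2.5/cos20.6° = 2.671 m; N'_3 = 214·cos20.6° − 3·2.671 = 192.3; c'Δl = 26.71; W sinα = 75.3
Slice 4: Δl = 3.1/cos33.1° = 3.701 m; N'_4 = 237·cos33.1° − 32·3.701 = 80.1; c'Δl = 37.01; W sinα = 129.4
Slice 5: Δl = 2.6/cos48.0° = 3.886 m; N'_5 = 81·cos48.0° − 12·3.886 = 7.6; c'Δl = 38.86; W sinα = 60.2
Σc'Δl = 152.0 kN/m; ΣN' = 464.8 kN/m; ΣW sinα = 290.8 kN/m
Resisting = 152.0 + 464.8·tan31.8° = 152.0 + 288.2 = 440.2 kN/m
FS = 440.2 / 290.8 = 1.514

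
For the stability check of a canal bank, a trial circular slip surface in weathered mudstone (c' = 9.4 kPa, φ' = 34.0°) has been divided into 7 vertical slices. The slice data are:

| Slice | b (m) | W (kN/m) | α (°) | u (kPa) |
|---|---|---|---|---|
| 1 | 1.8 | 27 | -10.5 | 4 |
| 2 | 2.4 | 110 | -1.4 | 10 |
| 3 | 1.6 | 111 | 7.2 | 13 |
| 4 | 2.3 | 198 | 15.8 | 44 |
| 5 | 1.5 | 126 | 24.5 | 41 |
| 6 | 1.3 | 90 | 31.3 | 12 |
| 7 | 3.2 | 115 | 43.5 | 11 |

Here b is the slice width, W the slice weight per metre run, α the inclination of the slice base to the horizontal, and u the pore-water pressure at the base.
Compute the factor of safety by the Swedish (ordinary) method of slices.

FS = 1.81

Ordinary method of slices: FS = Σ[c'·Δl_i + (W_i cosα_i − u_i·Δl_i)·tanφ'] / Σ W_i sinα_i, with Δl_i = b_i / cosα_i.
Slice 1: Δl = 1.8/cos(-10.5°) = 1.831 m; N'_1 = 27·cos(-10.5°) − 4·1.831 = 19.2; c'Δl = 17.21; W sinα = -4.9
Slice 2: Δl = 2.4/cos(-1.4°) = 2.401 m; N'_2 = 110·cos(-1.4°) − 10·2.401 = 86.0; c'Δl = 22.57; W sinα = -2.7
Slice 3: Δl = 1.6/cos7.2° = 1.613 m; N'_3 = 111·cos7.2° − 13·1.613 = 89.2; c'Δl = 15.16; W sinα = 13.9
Slice 4: Δl = 2.3/cos15.8° = 2.390 m; N'_4 = 198·cos15.8° − 44·2.390 = 85.3; c'Δl = 22.47; W sinα = 53.9
Slice 5: Δl = 1.5/cos24.5° = 1.648 m; N'_5 = 126·cos24.5° − 41·1.648 = 47.1; c'Δl = 15.50; W sinα = 52.3
Slice 6: Δl = 1.3/cos31.3° = 1.521 m; N'_6 = 90·cos31.3° − 12·1.521 = 58.6; c'Δl = 14.30; W sinα = 46.8
Slice 7: Δl = 3.2/cos43.5° = 4.412 m; N'_7 = 115·cos43.5° − 11·4.412 = 34.9; c'Δl = 41.47; W sinα = 79.2
Σc'Δl = 148.7 kN/m; ΣN' = 420.3 kN/m; ΣW sinα = 238.4 kN/m
Resisting = 148.7 + 420.3·tan34.0° = 148.7 + 283.5 = 432.2 kN/m
FS = 432.2 / 238.4 = 1.813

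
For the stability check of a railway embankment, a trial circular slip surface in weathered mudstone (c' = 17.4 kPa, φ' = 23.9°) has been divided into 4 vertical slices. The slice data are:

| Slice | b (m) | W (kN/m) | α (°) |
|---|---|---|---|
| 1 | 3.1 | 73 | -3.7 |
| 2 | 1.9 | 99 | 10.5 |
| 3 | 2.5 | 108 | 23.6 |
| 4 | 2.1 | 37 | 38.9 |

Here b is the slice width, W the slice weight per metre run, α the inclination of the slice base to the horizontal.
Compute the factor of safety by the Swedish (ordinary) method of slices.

FS = 3.94

Ordinary method of slices: FS = Σ[c'·Δl_i + (W_i cosα_i)·tanφ'] / Σ W_i sinα_i, with Δl_i = b_i / cosα_i.
Slice 1: Δl = 3.1/cos(-3.7°) = 3.106 m; N'_1 = 73·cos(-3.7°) = 72.8; c'Δl = 54.05; W sinα = -4.7
Slice 2: Δl = 1.9/cos10.5° = 1.932 m; N'_2 = 99·cos10.5° = 97.3; c'Δl = 33.62; W sinα = 18.0
Slice 3: Δl = 2.5/cos23.6° = 2.728 m; N'_3 = 108·cos23.6° = 99.0; c'Δl = 47.47; W sinα = 43.2
Slice 4: Δl = 2.1/cos38.9° = 2.698 m; N'_4 = 37·cos38.9° = 28.8; c'Δl = 46.95; W sinα = 23.2
Σc'Δl = 182.1 kN/m; ΣN' = 298.0 kN/m; ΣW sinα = 79.8 kN/m
Resisting = 182.1 + 298.0·tan23.9° = 182.1 + 132.0 = 314.1 kN/m
FS = 314.1 / 79.8 = 3.936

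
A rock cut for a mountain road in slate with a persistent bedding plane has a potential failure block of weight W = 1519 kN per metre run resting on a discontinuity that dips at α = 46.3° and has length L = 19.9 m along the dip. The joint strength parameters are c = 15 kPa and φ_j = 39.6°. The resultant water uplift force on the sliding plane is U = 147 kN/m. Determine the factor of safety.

Resolving the block weight along and normal to the plane and applying the Mohr–Coulomb strength on the joint:
N' = W cosα − U = 1519·cos46.3° − 147 = 902.5 kN/m
Driving force T = W sinα = 1519·sin46.3° = 1098.2 kN/m
Resisting force R = c·L + N'·tanφ_j = 15·19.9 + 902.5·tan39.6° = 298.5 + 746.6 = 1045.1 kN/m
FS = R / T = 1045.1 / 1098.2 = 0.952

FS = 0.95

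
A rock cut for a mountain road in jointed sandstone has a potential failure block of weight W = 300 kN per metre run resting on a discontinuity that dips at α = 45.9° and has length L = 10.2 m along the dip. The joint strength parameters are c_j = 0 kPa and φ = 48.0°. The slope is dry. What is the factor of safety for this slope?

FS = 1.08

Resolving the block weight along and normal to the plane and applying the Mohr–Coulomb strength on the joint:
N' = W cosα = 300·cos45.9° = 208.8 kN/m
Driving force T = W sinα = 300·sin45.9° = 215.4 kN/m
Resisting force R = c_j·L + N'·tanφ = 0·10.2 + 208.8·tan48.0° = 0.0 + 231.9 = 231.9 kN/m
FS = R / T = 231.9 / 215.4 = 1.076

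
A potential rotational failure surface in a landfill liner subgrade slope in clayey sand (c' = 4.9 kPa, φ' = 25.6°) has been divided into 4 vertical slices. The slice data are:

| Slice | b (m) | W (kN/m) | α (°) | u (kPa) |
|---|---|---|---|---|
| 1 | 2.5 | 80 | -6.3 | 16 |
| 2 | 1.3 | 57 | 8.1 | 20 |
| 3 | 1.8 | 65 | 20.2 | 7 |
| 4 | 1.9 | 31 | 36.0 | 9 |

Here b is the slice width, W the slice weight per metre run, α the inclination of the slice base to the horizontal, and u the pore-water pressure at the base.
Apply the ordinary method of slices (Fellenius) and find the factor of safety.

FS = 2.45

Ordinary method of slices: FS = Σ[c'·Δl_i + (W_i cosα_i − u_i·Δl_i)·tanφ'] / Σ W_i sinα_i, with Δl_i = b_i / cosα_i.
Slice 1: Δl = 2.5/cos(-6.3°) = 2.515 m; N'_1 = 80·cos(-6.3°) − 16·2.515 = 39.3; c'Δl = 12.32; W sinα = -8.8
Slice 2: Δl = 1.3/cos8.1° = 1.313 m; N'_2 = 57·cos8.1° − 20·1.313 = 30.2; c'Δl = 6.43; W sinα = 8.0
Slice 3: Δl = 1.8/cos20.2° = 1.918 m; N'_3 = 65·cos20.2° − 7·1.918 = 47.6; c'Δl = 9.40; W sinα = 22.4
Slice 4: Δl = 1.9/cos36.0° = 2.349 m; N'_4 = 31·cos36.0° − 9·2.349 = 3.9; c'Δl = 11.51; W sinα = 18.2
Σc'Δl = 39.7 kN/m; ΣN' = 121.0 kN/m; ΣW sinα = 39.9 kN/m
Resisting = 39.7 + 121.0·tan25.6° = 39.7 + 58.0 = 97.6 kN/m
FS = 97.6 / 39.9 = 2.445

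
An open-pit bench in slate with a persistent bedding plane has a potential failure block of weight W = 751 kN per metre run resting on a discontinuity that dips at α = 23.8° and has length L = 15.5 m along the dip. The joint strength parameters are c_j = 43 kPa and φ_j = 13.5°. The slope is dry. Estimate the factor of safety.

Resolving the block weight along and normal to the plane and applying the Mohr–Coulomb strength on the joint:
N' = W cosα = 751·cos23.8° = 687.1 kN/m
Driving force T = W sinα = 751·sin23.8° = 303.1 kN/m
Resisting force R = c_j·L + N'·tanφ_j = 43·15.5 + 687.1·tan13.5° = 666.5 + 165.0 = 831.5 kN/m
FS = R / T = 831.5 / 303.1 = 2.744

FS = 2.74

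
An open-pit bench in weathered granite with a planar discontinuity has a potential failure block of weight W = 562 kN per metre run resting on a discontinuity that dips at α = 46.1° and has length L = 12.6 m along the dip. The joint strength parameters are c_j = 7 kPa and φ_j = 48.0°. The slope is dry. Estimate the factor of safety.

Resolving the block weight along and normal to the plane and applying the Mohr–Coulomb strength on the joint:
N' = W cosα = 562·cos46.1° = 389.7 kN/m
Driving force T = W sinα = 562·sin46.1° = 404.9 kN/m
Resisting force R = c_j·L + N'·tanφ_j = 7·12.6 + 389.7·tan48.0° = 88.2 + 432.8 = 521.0 kN/m
FS = R / T = 521.0 / 404.9 = 1.287

FS = 1.29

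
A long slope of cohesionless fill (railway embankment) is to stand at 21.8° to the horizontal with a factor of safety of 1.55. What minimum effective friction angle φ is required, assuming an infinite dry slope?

FS = tanφ/tanβ ⇒ tanφ = FS · tanβ = 1.55 · tan21.8° = 0.6200
φ = arctan(0.6200) = 31.80°

φ = 31.8°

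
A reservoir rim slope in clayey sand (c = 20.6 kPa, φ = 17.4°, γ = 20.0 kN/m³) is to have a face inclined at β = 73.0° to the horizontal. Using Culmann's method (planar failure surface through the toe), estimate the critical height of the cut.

Culmann's analysis gives the critical failure plane at α_cr = (β + φ)/2 = (73.0 + 17.4)/2 = 45.2°, and the critical height
H_c = (4c/γ) · sinβ cosφ / [1 − cos(β − φ)]
    = (4·20.6/20.0) · sin73.0°·cos17.4° / [1 − cos(55.6°)]
    = 4.120 · 0.9563·0.9542 / [1 − 0.5650]
    = 4.120 · 0.9125 / 0.4350
    = 8.64 m

H_c = 8.64 m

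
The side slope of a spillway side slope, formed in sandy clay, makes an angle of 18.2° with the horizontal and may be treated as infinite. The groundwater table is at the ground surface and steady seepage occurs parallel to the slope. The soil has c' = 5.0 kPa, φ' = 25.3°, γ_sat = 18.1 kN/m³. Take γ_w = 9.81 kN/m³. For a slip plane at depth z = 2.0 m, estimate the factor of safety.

FS = 1.12

With seepage parallel to the slope and the water table at the surface, the effective normal stress on the slip plane uses the buoyant unit weight γ' = γ_sat − γ_w while the driving shear stress uses γ_sat:
FS = [c' + γ' z cos²β tanφ'] / [γ_sat z sinβ cosβ]
γ' = 18.1 − 9.81 = 8.29 kN/m³
Numerator = 5.0 + 8.29·2.0·cos²18.2°·tan25.3° = 5.0 + 8.29·2.0·0.9024·0.4727 = 12.073 kPa
Denominator = 18.1·2.0·sin18.2°·cos18.2° = 18.1·2.0·0.3123·0.9500 = 10.741 kPa
FS = 12.073 / 10.741 = 1.124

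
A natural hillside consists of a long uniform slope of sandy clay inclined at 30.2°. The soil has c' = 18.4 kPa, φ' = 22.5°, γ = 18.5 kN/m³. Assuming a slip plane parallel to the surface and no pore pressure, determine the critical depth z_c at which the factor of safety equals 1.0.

Setting FS = 1.00 in FS = [c' + γz cos²β tanφ'] / [γz sinβ cosβ] and solving for z:
z = c' / [γ cosβ (FS·sinβ − cosβ·tanφ')]
  = 18.4 / [18.5·cos30.2°·(1.00·sin30.2° − cos30.2°·tan22.5°)]
  = 18.4 / [18.5·0.8643·(1.00·0.5030 − 0.8643·0.4142)]
  = 18.4 / 2.3188 = 7.935 m

z_c = 7.94 m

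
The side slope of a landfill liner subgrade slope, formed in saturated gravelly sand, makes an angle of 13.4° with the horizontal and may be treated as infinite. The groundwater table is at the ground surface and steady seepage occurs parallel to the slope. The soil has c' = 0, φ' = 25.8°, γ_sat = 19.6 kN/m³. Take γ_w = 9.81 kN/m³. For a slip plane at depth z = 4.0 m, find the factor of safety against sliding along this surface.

With seepage parallel to the slope and the water table at the surface, the effective normal stress on the slip plane uses the buoyant unit weight γ' = γ_sat − γ_w while the driving shear stress uses γ_sat:
FS = [c' + γ' z cos²β tanφ'] / [γ_sat z sinβ cosβ]
(For c' = 0 this reduces to FS = (γ'/γ_sat)·tanφ'/tanβ.)
γ' = 19.6 − 9.81 = 9.79 kN/m³
Numerator = 0.0 + 9.79·4.0·cos²13.4°·tan25.8° = 0.0 + 9.79·4.0·0.9463·0.4834 = 17.914 kPa
Denominator = 19.6·4.0·sin13.4°·cos13.4° = 19.6·4.0·0.2317·0.9728 = 17.674 kPa
FS = 17.914 / 17.674 = 1.014

FS = 1.01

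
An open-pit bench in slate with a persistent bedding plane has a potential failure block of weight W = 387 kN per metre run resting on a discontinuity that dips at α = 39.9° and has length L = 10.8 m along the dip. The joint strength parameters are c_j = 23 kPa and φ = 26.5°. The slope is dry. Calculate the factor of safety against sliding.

Resolving the block weight along and normal to the plane and applying the Mohr–Coulomb strength on the joint:
N' = W cosα = 387·cos39.9° = 296.9 kN/m
Driving force T = W sinα = 387·sin39.9° = 248.2 kN/m
Resisting force R = c_j·L + N'·tanφ = 23·10.8 + 296.9·tan26.5° = 248.4 + 148.0 = 396.4 kN/m
FS = R / T = 396.4 / 248.2 = 1.597

FS = 1.60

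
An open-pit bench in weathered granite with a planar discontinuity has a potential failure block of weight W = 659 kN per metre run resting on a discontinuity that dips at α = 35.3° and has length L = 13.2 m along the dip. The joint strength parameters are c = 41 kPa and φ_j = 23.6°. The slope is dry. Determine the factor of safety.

FS = 2.04

Resolving the block weight along and normal to the plane and applying the Mohr–Coulomb strength on the joint:
N' = W cosα = 659·cos35.3° = 537.8 kN/m
Driving force T = W sinα = 659·sin35.3° = 380.8 kN/m
Resisting force R = c·L + N'·tanφ_j = 41·13.2 + 537.8·tan23.6° = 541.2 + 235.0 = 776.2 kN/m
FS = R / T = 776.2 / 380.8 = 2.038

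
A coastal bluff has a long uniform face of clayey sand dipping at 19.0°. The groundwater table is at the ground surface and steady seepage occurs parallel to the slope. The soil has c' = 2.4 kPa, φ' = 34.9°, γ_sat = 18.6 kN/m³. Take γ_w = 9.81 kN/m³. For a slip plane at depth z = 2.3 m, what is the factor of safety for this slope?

FS = 1.14

With seepage parallel to the slope and the water table at the surface, the effective normal stress on the slip plane uses the buoyant unit weight γ' = γ_sat − γ_w while the driving shear stress uses γ_sat:
FS = [c' + γ' z cos²β tanφ'] / [γ_sat z sinβ cosβ]
γ' = 18.6 − 9.81 = 8.79 kN/m³
Numerator = 2.4 + 8.79·2.3·cos²19.0°·tan34.9° = 2.4 + 8.79·2.3·0.8940·0.6976 = 15.009 kPa
Denominator = 18.6·2.3·sin19.0°·cos19.0° = 18.6·2.3·0.3256·0.9455 = 13.169 kPa
FS = 15.009 / 13.169 = 1.140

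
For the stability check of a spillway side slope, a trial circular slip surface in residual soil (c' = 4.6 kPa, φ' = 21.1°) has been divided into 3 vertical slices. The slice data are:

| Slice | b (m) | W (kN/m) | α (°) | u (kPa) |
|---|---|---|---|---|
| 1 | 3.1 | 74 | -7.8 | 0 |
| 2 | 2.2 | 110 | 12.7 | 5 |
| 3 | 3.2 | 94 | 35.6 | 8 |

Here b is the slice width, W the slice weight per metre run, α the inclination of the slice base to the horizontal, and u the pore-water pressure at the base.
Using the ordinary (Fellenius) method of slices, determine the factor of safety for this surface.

FS = 1.82

Ordinary method of slices: FS = Σ[c'·Δl_i + (W_i cosα_i − u_i·Δl_i)·tanφ'] / Σ W_i sinα_i, with Δl_i = b_i / cosα_i.
Slice 1: Δl = 3.1/cos(-7.8°) = 3.129 m; N'_1 = 74·cos(-7.8°) − 0·3.129 = 73.3; c'Δl = 14.39; W sinα = -10.0
Slice 2: Δl = 2.2/cos12.7° = 2.255 m; N'_2 = 110·cos12.7° − 5·2.255 = 96.0; c'Δl = 10.37; W sinα = 24.2
Slice 3: Δl = 3.2/cos35.6° = 3.936 m; N'_3 = 94·cos35.6° − 8·3.936 = 44.9; c'Δl = 18.10; W sinα = 54.7
Σc'Δl = 42.9 kN/m; ΣN' = 214.3 kN/m; ΣW sinα = 68.9 kN/m
Resisting = 42.9 + 214.3·tan21.1° = 42.9 + 82.7 = 125.6 kN/m
FS = 125.6 / 68.9 = 1.823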